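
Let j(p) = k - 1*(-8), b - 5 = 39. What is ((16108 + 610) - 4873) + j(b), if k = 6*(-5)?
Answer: 11823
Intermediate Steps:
b = 44 (b = 5 + 39 = 44)
k = -30
j(p) = -22 (j(p) = -30 - 1*(-8) = -30 + 8 = -22)
((16108 + 610) - 4873) + j(b) = ((16108 + 610) - 4873) - 22 = (16718 - 4873) - 22 = 11845 - 22 = 11823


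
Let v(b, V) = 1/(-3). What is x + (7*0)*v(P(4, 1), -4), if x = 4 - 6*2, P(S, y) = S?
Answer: -8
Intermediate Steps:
v(b, V) = -⅓
x = -8 (x = 4 - 12 = -8)
x + (7*0)*v(P(4, 1), -4) = -8 + (7*0)*(-⅓) = -8 + 0*(-⅓) = -8 + 0 = -8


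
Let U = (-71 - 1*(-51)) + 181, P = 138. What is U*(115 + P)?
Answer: 40733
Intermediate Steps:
U = 161 (U = (-71 + 51) + 181 = -20 + 181 = 161)
U*(115 + P) = 161*(115 + 138) = 161*253 = 40733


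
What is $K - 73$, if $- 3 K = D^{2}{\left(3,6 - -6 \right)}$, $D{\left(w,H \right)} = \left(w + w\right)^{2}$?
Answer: $-505$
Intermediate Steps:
$D{\left(w,H \right)} = 4 w^{2}$ ($D{\left(w,H \right)} = \left(2 w\right)^{2} = 4 w^{2}$)
$K = -432$ ($K = - \frac{\left(4 \cdot 3^{2}\right)^{2}}{3} = - \frac{\left(4 \cdot 9\right)^{2}}{3} = - \frac{36^{2}}{3} = \left(- \frac{1}{3}\right) 1296 = -432$)
$K - 73 = -432 - 73 = -505$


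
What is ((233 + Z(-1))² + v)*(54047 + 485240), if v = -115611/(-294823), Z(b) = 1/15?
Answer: 1943243821395606541/66335175 ≈ 2.9294e+10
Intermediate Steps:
Z(b) = 1/15
v = 115611/294823 (v = -115611*(-1/294823) = 115611/294823 ≈ 0.39214)
((233 + Z(-1))² + v)*(54047 + 485240) = ((233 + 1/15)² + 115611/294823)*(54047 + 485240) = ((3496/15)² + 115611/294823)*539287 = (12222016/225 + 115611/294823)*539287 = (3603357435643/66335175)*539287 = 1943243821395606541/66335175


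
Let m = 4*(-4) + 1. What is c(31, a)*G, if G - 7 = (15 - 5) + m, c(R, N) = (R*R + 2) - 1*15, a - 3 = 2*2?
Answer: 1896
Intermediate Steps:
a = 7 (a = 3 + 2*2 = 3 + 4 = 7)
c(R, N) = -13 + R**2 (c(R, N) = (R**2 + 2) - 15 = (2 + R**2) - 15 = -13 + R**2)
m = -15 (m = -16 + 1 = -15)
G = 2 (G = 7 + ((15 - 5) - 15) = 7 + (10 - 15) = 7 - 5 = 2)
c(31, a)*G = (-13 + 31**2)*2 = (-13 + 961)*2 = 948*2 = 1896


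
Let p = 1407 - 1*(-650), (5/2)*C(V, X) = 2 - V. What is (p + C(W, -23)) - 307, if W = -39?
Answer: 8832/5 ≈ 1766.4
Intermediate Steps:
C(V, X) = ⅘ - 2*V/5 (C(V, X) = 2*(2 - V)/5 = ⅘ - 2*V/5)
p = 2057 (p = 1407 + 650 = 2057)
(p + C(W, -23)) - 307 = (2057 + (⅘ - ⅖*(-39))) - 307 = (2057 + (⅘ + 78/5)) - 307 = (2057 + 82/5) - 307 = 10367/5 - 307 = 8832/5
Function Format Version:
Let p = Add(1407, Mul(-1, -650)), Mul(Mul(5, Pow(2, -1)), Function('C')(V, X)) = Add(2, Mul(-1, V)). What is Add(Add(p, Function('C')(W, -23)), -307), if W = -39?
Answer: Rational(8832, 5) ≈ 1766.4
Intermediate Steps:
Function('C')(V, X) = Add(Rational(4, 5), Mul(Rational(-2, 5), V)) (Function('C')(V, X) = Mul(Rational(2, 5), Add(2, Mul(-1, V))) = Add(Rational(4, 5), Mul(Rational(-2, 5), V)))
p = 2057 (p = Add(1407, 650) = 2057)
Add(Add(p, Function('C')(W, -23)), -307) = Add(Add(2057, Add(Rational(4, 5), Mul(Rational(-2, 5), -39))), -307) = Add(Add(2057, Add(Rational(4, 5), Rational(78, 5))), -307) = Add(Add(2057, Rational(82, 5)), -307) = Add(Rational(10367, 5), -307) = Rational(8832, 5)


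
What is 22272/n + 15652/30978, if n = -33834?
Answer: -13364354/87342471 ≈ -0.15301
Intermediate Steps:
22272/n + 15652/30978 = 22272/(-33834) + 15652/30978 = 22272*(-1/33834) + 15652*(1/30978) = -3712/5639 + 7826/15489 = -13364354/87342471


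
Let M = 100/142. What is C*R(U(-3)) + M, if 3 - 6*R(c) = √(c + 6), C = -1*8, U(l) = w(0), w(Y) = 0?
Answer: -234/71 + 4*√6/3 ≈ -0.029788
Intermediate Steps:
U(l) = 0
C = -8
R(c) = ½ - √(6 + c)/6 (R(c) = ½ - √(c + 6)/6 = ½ - √(6 + c)/6)
M = 50/71 (M = 100*(1/142) = 50/71 ≈ 0.70423)
C*R(U(-3)) + M = -8*(½ - √(6 + 0)/6) + 50/71 = -8*(½ - √6/6) + 50/71 = (-4 + 4*√6/3) + 50/71 = -234/71 + 4*√6/3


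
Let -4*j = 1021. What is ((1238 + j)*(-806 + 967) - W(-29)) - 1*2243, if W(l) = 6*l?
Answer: 624615/4 ≈ 1.5615e+5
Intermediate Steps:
j = -1021/4 (j = -¼*1021 = -1021/4 ≈ -255.25)
((1238 + j)*(-806 + 967) - W(-29)) - 1*2243 = ((1238 - 1021/4)*(-806 + 967) - 6*(-29)) - 1*2243 = ((3931/4)*161 - 1*(-174)) - 2243 = (632891/4 + 174) - 2243 = 633587/4 - 2243 = 624615/4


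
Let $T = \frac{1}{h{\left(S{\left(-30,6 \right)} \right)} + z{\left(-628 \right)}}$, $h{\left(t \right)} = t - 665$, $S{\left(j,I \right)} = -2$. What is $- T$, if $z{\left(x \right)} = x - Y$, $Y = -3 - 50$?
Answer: $\frac{1}{1242} \approx 0.00080515$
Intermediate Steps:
$Y = -53$
$z{\left(x \right)} = 53 + x$ ($z{\left(x \right)} = x - -53 = x + 53 = 53 + x$)
$h{\left(t \right)} = -665 + t$
$T = - \frac{1}{1242}$ ($T = \frac{1}{\left(-665 - 2\right) + \left(53 - 628\right)} = \frac{1}{-667 - 575} = \frac{1}{-1242} = - \frac{1}{1242} \approx -0.00080515$)
$- T = \left(-1\right) \left(- \frac{1}{1242}\right) = \frac{1}{1242}$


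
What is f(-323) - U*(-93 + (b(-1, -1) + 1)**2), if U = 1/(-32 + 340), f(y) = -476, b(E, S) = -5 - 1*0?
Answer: -1903/4 ≈ -475.75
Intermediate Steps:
b(E, S) = -5 (b(E, S) = -5 + 0 = -5)
U = 1/308 ≈ 0.0032468
f(-323) - U*(-93 + (b(-1, -1) + 1)**2) = -476 - (-93 + (-5 + 1)**2)/308 = -476 - (-93 + (-4)**2)/308 = -476 - (-93 + 16)/308 = -476 - (-77)/308 = -476 - 1*(-1/4) = -476 + 1/4 = -1903/4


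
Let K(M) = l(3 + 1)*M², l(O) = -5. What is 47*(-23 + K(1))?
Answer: -1316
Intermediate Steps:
K(M) = -5*M²
47*(-23 + K(1)) = 47*(-23 - 5*1²) = 47*(-23 - 5*1) = 47*(-23 - 5) = 47*(-28) = -1316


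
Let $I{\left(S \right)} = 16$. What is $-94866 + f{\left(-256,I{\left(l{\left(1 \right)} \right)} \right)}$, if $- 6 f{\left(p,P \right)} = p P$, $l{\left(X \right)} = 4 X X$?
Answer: $- \frac{282550}{3} \approx -94183.0$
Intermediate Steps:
$l{\left(X \right)} = 4 X^{2}$
$f{\left(p,P \right)} = - \frac{P p}{6}$ ($f{\left(p,P \right)} = - \frac{p P}{6} = - \frac{P p}{6}$)
$-94866 + f{\left(-256,I{\left(l{\left(1 \right)} \right)} \right)} = -94866 - \frac{8}{3} \left(-256\right) = -94866 + \frac{2048}{3} = - \frac{282550}{3}$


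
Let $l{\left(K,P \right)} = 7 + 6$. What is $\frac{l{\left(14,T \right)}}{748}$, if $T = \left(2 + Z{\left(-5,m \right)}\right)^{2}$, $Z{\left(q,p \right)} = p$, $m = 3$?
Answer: $\frac{13}{748} \approx 0.01738$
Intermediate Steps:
$T = 25$ ($T = \left(2 + 3\right)^{2} = 5^{2} = 25$)
$l{\left(K,P \right)} = 13$
$\frac{l{\left(14,T \right)}}{748} = \frac{13}{748}$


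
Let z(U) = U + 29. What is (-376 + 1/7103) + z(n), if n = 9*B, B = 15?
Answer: -1505835/7103 ≈ -212.00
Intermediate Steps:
n = 135 (n = 9*15 = 135)
z(U) = 29 + U
(-376 + 1/7103) + z(n) = (-376 + 1/7103) + (29 + 135) = (-376 + 1/7103) + 164 = -2670727/7103 + 164 = -1505835/7103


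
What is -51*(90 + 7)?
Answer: -4947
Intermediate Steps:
-51*(90 + 7) = -51*97 = -4947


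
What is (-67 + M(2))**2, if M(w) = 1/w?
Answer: 17689/4 ≈ 4422.3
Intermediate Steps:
M(w) = 1/w
(-67 + M(2))**2 = (-67 + 1/2)**2 = (-133/2)**2 = 17689/4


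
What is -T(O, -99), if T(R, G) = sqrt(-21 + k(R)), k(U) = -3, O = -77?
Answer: -2*I*sqrt(6) ≈ -4.899*I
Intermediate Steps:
T(R, G) = 2*I*sqrt(6) (T(R, G) = sqrt(-21 - 3) = sqrt(-24) = 2*I*sqrt(6))
-T(O, -99) = -2*I*sqrt(6)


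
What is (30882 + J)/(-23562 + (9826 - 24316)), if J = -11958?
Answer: -1577/3171 ≈ -0.49732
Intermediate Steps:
(30882 + J)/(-23562 + (9826 - 24316)) = (30882 - 11958)/(-23562 + (9826 - 24316)) = 18924/(-23562 - 14490) = 18924/(-38052) = 18924*(-1/38052) = -1577/3171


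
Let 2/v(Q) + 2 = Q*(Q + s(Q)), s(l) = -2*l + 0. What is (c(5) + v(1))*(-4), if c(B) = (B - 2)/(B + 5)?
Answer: 22/15 ≈ 1.4667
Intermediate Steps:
c(B) = (-2 + B)/(5 + B)
s(l) = -2*l
v(Q) = 2/(-2 - Q**2) (v(Q) = 2/(-2 + Q*(Q - 2*Q)) = 2/(-2 + Q*(-Q)) = 2/(-2 - Q**2))
(c(5) + v(1))*(-4) = ((-2 + 5)/(5 + 5) + 2/(-2 - 1*1**2))*(-4) = (3/10 + 2/(-2 - 1*1))*(-4) = ((1/10)*3 + 2/(-2 - 1))*(-4) = (3/10 + 2/(-3))*(-4) = (3/10 + 2*(-1/3))*(-4) = (3/10 - 2/3)*(-4) = -11/30*(-4) = 22/15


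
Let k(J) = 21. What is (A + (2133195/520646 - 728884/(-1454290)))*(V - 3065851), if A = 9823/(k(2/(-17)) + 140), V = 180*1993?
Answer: -67242697715751671487/378585135670 ≈ -1.7762e+8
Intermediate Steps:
V = 358740
A = 9823/161 (A = 9823/(21 + 140) = 9823/161 ≈ 61.012)
(A + (2133195/520646 - 728884/(-1454290)))*(V - 3065851) = (9823/161 + (2133195/520646 - 728884/(-1454290)))*(358740 - 3065851) = (9823/161 + (2133195*(1/520646) - 728884*(-1/1454290)))*(-2707111) = (9823/161 + (2133195/520646 + 364442/727145))*(-2707111) = (9823/161 + 1740887347807/378585135670)*(-2707111) = (24839283544617/378585135670)*(-2707111) = -67242697715751671487/378585135670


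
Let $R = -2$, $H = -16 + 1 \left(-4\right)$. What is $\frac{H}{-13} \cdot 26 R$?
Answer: $-80$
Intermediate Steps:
$H = -20$ ($H = -16 - 4 = -20$)
$\frac{H}{-13} \cdot 26 R = - \frac{20}{-13} \cdot 26 \left(-2\right) = \left(-20\right) \left(- \frac{1}{13}\right) 26 \left(-2\right) = \frac{20}{13} \cdot 26 \left(-2\right) = 40 \left(-2\right) = -80$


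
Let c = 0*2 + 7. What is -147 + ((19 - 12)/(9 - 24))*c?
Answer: -2254/15 ≈ -150.27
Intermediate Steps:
c = 7 (c = 0 + 7 = 7)
-147 + ((19 - 12)/(9 - 24))*c = -147 + ((19 - 12)/(9 - 24))*7 = -147 + (7/(-15))*7 = -147 + (7*(-1/15))*7 = -147 - 7/15*7 = -147 - 49/15 = -2254/15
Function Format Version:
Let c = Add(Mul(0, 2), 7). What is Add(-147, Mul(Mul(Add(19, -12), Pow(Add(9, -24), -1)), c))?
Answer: Rational(-2254, 15) ≈ -150.27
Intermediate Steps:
c = 7 (c = Add(0, 7) = 7)
Add(-147, Mul(Mul(Add(19, -12), Pow(Add(9, -24), -1)), c)) = Add(-147, Mul(Mul(Add(19, -12), Pow(Add(9, -24), -1)), 7)) = Add(-147, Mul(Mul(7, Pow(-15, -1)), 7)) = Add(-147, Mul(Mul(7, Rational(-1, 15)), 7)) = Add(-147, Mul(Rational(-7, 15), 7)) = Add(-147, Rational(-49, 15)) = Rational(-2254, 15)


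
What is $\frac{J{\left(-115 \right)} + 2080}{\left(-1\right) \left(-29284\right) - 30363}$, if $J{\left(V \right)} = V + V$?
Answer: $- \frac{1850}{1079} \approx -1.7146$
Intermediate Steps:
$J{\left(V \right)} = 2 V$
$\frac{J{\left(-115 \right)} + 2080}{\left(-1\right) \left(-29284\right) - 30363} = \frac{2 \left(-115\right) + 2080}{\left(-1\right) \left(-29284\right) - 30363} = \frac{-230 + 2080}{29284 - 30363} = \frac{1850}{-1079} = 1850 \left(- \frac{1}{1079}\right) = - \frac{1850}{1079}$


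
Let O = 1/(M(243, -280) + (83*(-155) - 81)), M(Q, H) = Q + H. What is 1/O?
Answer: -12983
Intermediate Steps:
M(Q, H) = H + Q
O = -1/12983 (O = 1/((-280 + 243) + (83*(-155) - 81)) = 1/(-37 + (-12865 - 81)) = 1/(-37 - 12946) = 1/(-12983) = -1/12983 ≈ -7.7024e-5)
1/O = 1/(-1/12983) = -12983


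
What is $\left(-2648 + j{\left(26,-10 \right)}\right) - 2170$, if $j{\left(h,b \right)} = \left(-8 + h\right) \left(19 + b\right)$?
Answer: $-4656$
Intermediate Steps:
$\left(-2648 + j{\left(26,-10 \right)}\right) - 2170 = \left(-2648 - -162\right) - 2170 = \left(-2648 + \left(-152 + 80 + 494 - 260\right)\right) - 2170 = \left(-2648 + 162\right) - 2170 = -2486 - 2170 = -4656$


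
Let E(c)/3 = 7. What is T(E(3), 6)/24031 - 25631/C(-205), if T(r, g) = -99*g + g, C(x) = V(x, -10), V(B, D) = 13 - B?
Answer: -88009535/748394 ≈ -117.60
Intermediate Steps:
E(c) = 21 (E(c) = 3*7 = 21)
C(x) = 13 - x
T(r, g) = -98*g
T(E(3), 6)/24031 - 25631/C(-205) = -98*6/24031 - 25631/(13 - 1*(-205)) = -588*1/24031 - 25631/(13 + 205) = -84/3433 - 25631/218 = -88009535/748394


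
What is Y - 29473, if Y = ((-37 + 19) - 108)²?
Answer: -13597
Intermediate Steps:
Y = 15876 (Y = (-18 - 108)² = (-126)² = 15876)
Y - 29473 = 15876 - 29473 = -13597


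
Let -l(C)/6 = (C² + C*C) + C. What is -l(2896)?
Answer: 100659168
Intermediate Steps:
l(C) = -12*C² - 6*C (l(C) = -6*((C² + C*C) + C) = -6*((C² + C²) + C) = -6*(2*C² + C) = -6*(C + 2*C²) = -12*C² - 6*C)
-l(2896) = -(-6)*2896*(1 + 2*2896) = -(-6)*2896*(1 + 5792) = -(-6)*2896*5793 = -1*(-100659168) = 100659168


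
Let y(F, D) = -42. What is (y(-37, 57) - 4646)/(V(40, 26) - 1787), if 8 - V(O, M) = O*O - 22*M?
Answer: 4688/2807 ≈ 1.6701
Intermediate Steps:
V(O, M) = 8 - O**2 + 22*M (V(O, M) = 8 - (O*O - 22*M) = 8 - (O**2 - 22*M) = 8 + (-O**2 + 22*M) = 8 - O**2 + 22*M)
(y(-37, 57) - 4646)/(V(40, 26) - 1787) = (-42 - 4646)/((8 - 1*40**2 + 22*26) - 1787) = -4688/((8 - 1*1600 + 572) - 1787) = -4688/((8 - 1600 + 572) - 1787) = -4688/(-1020 - 1787) = -4688/(-2807) = -4688*(-1/2807) = 4688/2807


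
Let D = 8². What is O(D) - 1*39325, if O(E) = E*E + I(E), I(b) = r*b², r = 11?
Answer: 9827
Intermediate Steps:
I(b) = 11*b²
D = 64
O(E) = 12*E² (O(E) = E*E + 11*E² = E² + 11*E² = 12*E²)
O(D) - 1*39325 = 12*64² - 1*39325 = 12*4096 - 39325 = 49152 - 39325 = 9827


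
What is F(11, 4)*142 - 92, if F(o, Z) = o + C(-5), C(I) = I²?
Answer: 5020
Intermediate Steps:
F(o, Z) = 25 + o (F(o, Z) = o + (-5)² = o + 25 = 25 + o)
F(11, 4)*142 - 92 = (25 + 11)*142 - 92 = 36*142 - 92 = 5112 - 92 = 5020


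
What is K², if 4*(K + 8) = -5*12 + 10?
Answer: 1681/4 ≈ 420.25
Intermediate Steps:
K = -41/2 (K = -8 + (-5*12 + 10)/4 = -8 + (-60 + 10)/4 = -8 + (¼)*(-50) = -8 - 25/2 = -41/2 ≈ -20.500)
K² = (-41/2)² = 1681/4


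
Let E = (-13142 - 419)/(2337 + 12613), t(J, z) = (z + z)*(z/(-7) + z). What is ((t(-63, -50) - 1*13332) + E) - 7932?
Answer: -1776872527/104650 ≈ -16979.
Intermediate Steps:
t(J, z) = 12*z**2/7 (t(J, z) = (2*z)*(z*(-1/7) + z) = (2*z)*(-z/7 + z) = (2*z)*(6*z/7) = 12*z**2/7)
E = -13561/14950 ≈ -0.90709
((t(-63, -50) - 1*13332) + E) - 7932 = (((12/7)*(-50)**2 - 1*13332) - 13561/14950) - 7932 = (((12/7)*2500 - 13332) - 13561/14950) - 7932 = ((30000/7 - 13332) - 13561/14950) - 7932 = (-63324/7 - 13561/14950) - 7932 = -946788727/104650 - 7932 = -1776872527/104650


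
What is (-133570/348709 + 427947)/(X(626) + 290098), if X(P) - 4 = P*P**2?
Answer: 149228836853/85644491918902 ≈ 0.0017424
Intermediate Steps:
X(P) = 4 + P**3 (X(P) = 4 + P*P**2 = 4 + P**3)
(-133570/348709 + 427947)/(X(626) + 290098) = (-133570/348709 + 427947)/((4 + 626**3) + 290098) = (-133570*1/348709 + 427947)/((4 + 245314376) + 290098) = (-133570/348709 + 427947)/(245314380 + 290098) = (149228836853/348709)/245604478 = (149228836853/348709)*(1/245604478) = 149228836853/85644491918902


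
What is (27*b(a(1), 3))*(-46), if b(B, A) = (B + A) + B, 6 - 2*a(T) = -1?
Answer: -12420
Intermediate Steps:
a(T) = 7/2 (a(T) = 3 - 1/2*(-1) = 3 + 1/2 = 7/2)
b(B, A) = A + 2*B (b(B, A) = (A + B) + B = A + 2*B)
(27*b(a(1), 3))*(-46) = (27*(3 + 2*(7/2)))*(-46) = (27*(3 + 7))*(-46) = (27*10)*(-46) = 270*(-46) = -12420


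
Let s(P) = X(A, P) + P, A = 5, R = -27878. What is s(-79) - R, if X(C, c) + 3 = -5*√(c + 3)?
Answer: 27796 - 10*I*√19 ≈ 27796.0 - 43.589*I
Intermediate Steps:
X(C, c) = -3 - 5*√(3 + c) (X(C, c) = -3 - 5*√(c + 3) = -3 - 5*√(3 + c))
s(P) = -3 + P - 5*√(3 + P) (s(P) = (-3 - 5*√(3 + P)) + P = -3 + P - 5*√(3 + P))
s(-79) - R = (-3 - 79 - 5*√(3 - 79)) - 1*(-27878) = (-3 - 79 - 10*I*√19) + 27878 = (-82 - 10*I*√19) + 27878 = 27796 - 10*I*√19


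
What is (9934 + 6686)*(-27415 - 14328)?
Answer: -693768660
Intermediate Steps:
(9934 + 6686)*(-27415 - 14328) = 16620*(-41743) = -693768660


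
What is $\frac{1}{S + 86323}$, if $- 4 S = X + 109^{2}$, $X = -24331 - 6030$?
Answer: $\frac{1}{90943} \approx 1.0996 \cdot 10^{-5}$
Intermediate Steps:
$X = -30361$
$S = 4620$ ($S = - \frac{-30361 + 109^{2}}{4} = - \frac{-30361 + 11881}{4} = \left(- \frac{1}{4}\right) \left(-18480\right) = 4620$)
$\frac{1}{S + 86323} = \frac{1}{4620 + 86323} = \frac{1}{90943}$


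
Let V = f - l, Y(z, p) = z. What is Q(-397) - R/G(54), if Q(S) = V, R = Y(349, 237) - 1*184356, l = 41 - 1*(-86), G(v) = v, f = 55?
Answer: 180119/54 ≈ 3335.5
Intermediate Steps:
l = 127 (l = 41 + 86 = 127)
R = -184007 (R = 349 - 1*184356 = 349 - 184356 = -184007)
V = -72 (V = 55 - 1*127 = 55 - 127 = -72)
Q(S) = -72
Q(-397) - R/G(54) = -72 - (-184007)/54 = -72 - 1*(-184007/54) = -72 + 184007/54 = 180119/54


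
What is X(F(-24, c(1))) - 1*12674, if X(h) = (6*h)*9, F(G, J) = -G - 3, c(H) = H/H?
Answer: -11540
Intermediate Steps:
c(H) = 1
F(G, J) = -3 - G
X(h) = 54*h
X(F(-24, c(1))) - 1*12674 = 54*(-3 - 1*(-24)) - 1*12674 = 54*(-3 + 24) - 12674 = 54*21 - 12674 = 1134 - 12674 = -11540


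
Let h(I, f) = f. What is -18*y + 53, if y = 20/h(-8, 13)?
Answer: 329/13 ≈ 25.308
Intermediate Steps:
y = 20/13 ≈ 1.5385
-18*y + 53 = -18*20/13 + 53 = -360/13 + 53 = 329/13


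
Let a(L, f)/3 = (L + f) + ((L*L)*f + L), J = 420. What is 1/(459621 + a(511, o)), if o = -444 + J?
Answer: -1/18338097 ≈ -5.4531e-8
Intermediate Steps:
o = -24 (o = -444 + 420 = -24)
a(L, f) = 3*f + 6*L + 3*f*L**2 (a(L, f) = 3*((L + f) + ((L*L)*f + L)) = 3*((L + f) + (L**2*f + L)) = 3*((L + f) + (f*L**2 + L)) = 3*((L + f) + (L + f*L**2)) = 3*(f + 2*L + f*L**2) = 3*f + 6*L + 3*f*L**2)
1/(459621 + a(511, o)) = 1/(459621 + (3*(-24) + 6*511 + 3*(-24)*511**2)) = 1/(459621 + (-72 + 3066 + 3*(-24)*261121)) = 1/(459621 + (-72 + 3066 - 18800712)) = 1/(459621 - 18797718) = 1/(-18338097) = -1/18338097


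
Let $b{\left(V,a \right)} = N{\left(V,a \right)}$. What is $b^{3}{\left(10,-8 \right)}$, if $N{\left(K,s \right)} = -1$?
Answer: $-1$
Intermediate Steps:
$b{\left(V,a \right)} = -1$
$b^{3}{\left(10,-8 \right)} = \left(-1\right)^{3} = -1$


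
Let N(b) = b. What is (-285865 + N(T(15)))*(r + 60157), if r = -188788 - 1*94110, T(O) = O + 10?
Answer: 63668287440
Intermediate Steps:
T(O) = 10 + O
r = -282898 (r = -188788 - 94110 = -282898)
(-285865 + N(T(15)))*(r + 60157) = (-285865 + (10 + 15))*(-282898 + 60157) = (-285865 + 25)*(-222741) = -285840*(-222741) = 63668287440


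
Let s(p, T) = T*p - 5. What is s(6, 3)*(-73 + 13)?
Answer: -780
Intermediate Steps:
s(p, T) = -5 + T*p
s(6, 3)*(-73 + 13) = (-5 + 3*6)*(-73 + 13) = (-5 + 18)*(-60) = 13*(-60) = -780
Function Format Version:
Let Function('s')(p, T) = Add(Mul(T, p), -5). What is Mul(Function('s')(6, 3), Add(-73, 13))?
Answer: -780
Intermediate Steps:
Function('s')(p, T) = Add(-5, Mul(T, p))
Mul(Function('s')(6, 3), Add(-73, 13)) = Mul(Add(-5, Mul(3, 6)), Add(-73, 13)) = Mul(Add(-5, 18), -60) = Mul(13, -60) = -780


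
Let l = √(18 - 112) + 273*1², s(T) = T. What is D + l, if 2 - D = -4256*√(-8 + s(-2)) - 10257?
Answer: 10532 + I*√94 + 4256*I*√10 ≈ 10532.0 + 13468.0*I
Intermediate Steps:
D = 10259 + 4256*I*√10 (D = 2 - (-4256*√(-8 - 2) - 10257) = 2 - (-4256*I*√10 - 10257) = 2 - (-10257 - 4256*I*√10) = 2 + (10257 + 4256*I*√10) = 10259 + 4256*I*√10 ≈ 10259.0 + 13459.0*I)
l = 273 + I*√94 (l = √(-94) + 273*1 = I*√94 + 273 = 273 + I*√94 ≈ 273.0 + 9.6954*I)
D + l = (10259 + 4256*I*√10) + (273 + I*√94) = 10532 + I*√94 + 4256*I*√10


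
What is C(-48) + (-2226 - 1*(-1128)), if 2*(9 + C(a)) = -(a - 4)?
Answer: -1081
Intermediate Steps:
C(a) = -7 - a/2 (C(a) = -9 + (-(a - 4))/2 = -9 + (-(-4 + a))/2 = -9 + (4 - a)/2 = -9 + (2 - a/2) = -7 - a/2)
C(-48) + (-2226 - 1*(-1128)) = (-7 - 1/2*(-48)) + (-2226 - 1*(-1128)) = (-7 + 24) + (-2226 + 1128) = 17 - 1098 = -1081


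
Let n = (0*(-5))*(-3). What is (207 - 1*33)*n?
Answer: 0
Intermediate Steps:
n = 0 (n = 0*(-3) = 0)
(207 - 1*33)*n = (207 - 1*33)*0 = (207 - 33)*0 = 174*0 = 0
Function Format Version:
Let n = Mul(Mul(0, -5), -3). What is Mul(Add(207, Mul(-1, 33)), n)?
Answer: 0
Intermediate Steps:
n = 0 (n = Mul(0, -3) = 0)
Mul(Add(207, Mul(-1, 33)), n) = Mul(Add(207, Mul(-1, 33)), 0) = Mul(Add(207, -33), 0) = Mul(174, 0) = 0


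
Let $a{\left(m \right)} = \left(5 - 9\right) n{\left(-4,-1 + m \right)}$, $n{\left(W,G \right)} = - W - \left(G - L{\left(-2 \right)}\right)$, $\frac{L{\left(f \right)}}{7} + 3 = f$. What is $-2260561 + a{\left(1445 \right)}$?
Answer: $-2254661$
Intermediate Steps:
$L{\left(f \right)} = -21 + 7 f$
$n{\left(W,G \right)} = -35 - G - W$ ($n{\left(W,G \right)} = - W - \left(35 + G\right) = -35 - G - W$)
$a{\left(m \right)} = 120 + 4 m$ ($a{\left(m \right)} = \left(5 - 9\right) \left(-35 - \left(-1 + m\right) - -4\right) = - 4 \left(-35 - \left(-1 + m\right) + 4\right) = - 4 \left(-30 - m\right) = 120 + 4 m$)
$-2260561 + a{\left(1445 \right)} = -2260561 + \left(120 + 4 \cdot 1445\right) = -2260561 + \left(120 + 5780\right) = -2260561 + 5900 = -2254661$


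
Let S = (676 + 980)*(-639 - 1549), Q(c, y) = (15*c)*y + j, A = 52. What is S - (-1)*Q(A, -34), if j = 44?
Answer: -3649804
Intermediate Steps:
Q(c, y) = 44 + 15*c*y (Q(c, y) = (15*c)*y + 44 = 15*c*y + 44 = 44 + 15*c*y)
S = -3623328 (S = 1656*(-2188) = -3623328)
S - (-1)*Q(A, -34) = -3623328 - (-1)*(44 + 15*52*(-34)) = -3623328 - (-1)*(44 - 26520) = -3623328 - (-1)*(-26476) = -3623328 - 1*26476 = -3623328 - 26476 = -3649804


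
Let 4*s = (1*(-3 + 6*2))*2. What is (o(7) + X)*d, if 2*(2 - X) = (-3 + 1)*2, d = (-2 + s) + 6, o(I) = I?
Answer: 187/2 ≈ 93.500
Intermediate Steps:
s = 9/2 (s = ((1*(-3 + 6*2))*2)/4 = ((1*(-3 + 12))*2)/4 = ((1*9)*2)/4 = (9*2)/4 = (1/4)*18 = 9/2 ≈ 4.5000)
d = 17/2 (d = (-2 + 9/2) + 6 = 5/2 + 6 = 17/2 ≈ 8.5000)
X = 4 (X = 2 - (-3 + 1)*2/2 = 2 - (-1)*2 = 2 - 1/2*(-4) = 2 + 2 = 4)
(o(7) + X)*d = (7 + 4)*(17/2) = 11*(17/2) = 187/2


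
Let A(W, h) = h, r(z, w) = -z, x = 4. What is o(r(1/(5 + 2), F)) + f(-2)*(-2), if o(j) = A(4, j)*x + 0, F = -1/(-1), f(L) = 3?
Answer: -46/7 ≈ -6.5714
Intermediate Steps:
F = 1 (F = -1*(-1) = 1)
o(j) = 4*j (o(j) = j*4 + 0 = 4*j + 0 = 4*j)
o(r(1/(5 + 2), F)) + f(-2)*(-2) = 4*(-1/(5 + 2)) + 3*(-2) = 4*(-1/7) - 6 = 4*(-1*⅐) - 6 = 4*(-⅐) - 6 = -4/7 - 6 = -46/7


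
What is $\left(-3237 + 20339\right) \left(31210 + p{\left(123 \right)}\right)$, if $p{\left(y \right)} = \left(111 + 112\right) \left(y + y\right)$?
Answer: $1471934936$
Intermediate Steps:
$p{\left(y \right)} = 446 y$ ($p{\left(y \right)} = 223 \cdot 2 y = 446 y$)
$\left(-3237 + 20339\right) \left(31210 + p{\left(123 \right)}\right) = \left(-3237 + 20339\right) \left(31210 + 446 \cdot 123\right) = 17102 \left(31210 + 54858\right) = 17102 \cdot 86068 = 1471934936$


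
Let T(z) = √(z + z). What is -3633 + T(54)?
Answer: -3633 + 6*√3 ≈ -3622.6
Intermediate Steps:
T(z) = √2*√z (T(z) = √(2*z) = √2*√z)
-3633 + T(54) = -3633 + √2*√54 = -3633 + √2*(3*√6) = -3633 + 6*√3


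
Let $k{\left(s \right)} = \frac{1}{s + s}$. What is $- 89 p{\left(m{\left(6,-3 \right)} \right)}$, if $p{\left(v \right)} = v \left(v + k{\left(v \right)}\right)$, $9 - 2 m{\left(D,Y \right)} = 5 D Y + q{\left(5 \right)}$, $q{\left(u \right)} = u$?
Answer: $- \frac{393291}{2} \approx -1.9665 \cdot 10^{5}$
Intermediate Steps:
$m{\left(D,Y \right)} = 2 - \frac{5 D Y}{2}$ ($m{\left(D,Y \right)} = \frac{9}{2} - \frac{5 D Y + 5}{2} = \frac{9}{2} - \frac{5 + 5 D Y}{2} = \frac{9}{2} - \left(\frac{5}{2} + \frac{5 D Y}{2}\right) = 2 - \frac{5 D Y}{2}$)
$k{\left(s \right)} = \frac{1}{2 s}$
$p{\left(v \right)} = v \left(v + \frac{1}{2 v}\right)$
$- 89 p{\left(m{\left(6,-3 \right)} \right)} = - 89 \left(\frac{1}{2} + \left(2 - 15 \left(-3\right)\right)^{2}\right) = - 89 \left(\frac{1}{2} + \left(2 + 45\right)^{2}\right) = - 89 \left(\frac{1}{2} + 47^{2}\right) = - 89 \left(\frac{1}{2} + 2209\right) = \left(-89\right) \frac{4419}{2} = - \frac{393291}{2}$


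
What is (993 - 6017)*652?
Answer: -3275648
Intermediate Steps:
(993 - 6017)*652 = -5024*652 = -3275648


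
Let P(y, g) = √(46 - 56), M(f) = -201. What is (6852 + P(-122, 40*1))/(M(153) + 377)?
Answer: 1713/44 + I*√10/176 ≈ 38.932 + 0.017967*I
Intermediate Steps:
P(y, g) = I*√10 (P(y, g) = √(-10) = I*√10)
(6852 + P(-122, 40*1))/(M(153) + 377) = (6852 + I*√10)/(-201 + 377) = (6852 + I*√10)/176 = (6852 + I*√10)*(1/176) = 1713/44 + I*√10/176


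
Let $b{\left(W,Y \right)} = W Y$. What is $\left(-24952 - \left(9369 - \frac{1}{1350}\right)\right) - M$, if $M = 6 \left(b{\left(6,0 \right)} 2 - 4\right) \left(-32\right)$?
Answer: $- \frac{47370149}{1350} \approx -35089.0$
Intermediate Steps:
$M = 768$ ($M = 6 \left(6 \cdot 0 \cdot 2 - 4\right) \left(-32\right) = 6 \left(0 \cdot 2 - 4\right) \left(-32\right) = 6 \left(0 - 4\right) \left(-32\right) = 6 \left(-4\right) \left(-32\right) = \left(-24\right) \left(-32\right) = 768$)
$\left(-24952 - \left(9369 - \frac{1}{1350}\right)\right) - M = \left(-24952 - \left(9369 - \frac{1}{1350}\right)\right) - 768 = \left(-24952 - \frac{12648149}{1350}\right) - 768 = - \frac{46333349}{1350} - 768 = - \frac{47370149}{1350}$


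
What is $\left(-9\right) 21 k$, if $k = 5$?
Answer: $-945$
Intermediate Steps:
$\left(-9\right) 21 k = \left(-9\right) 21 \cdot 5 = \left(-189\right) 5 = -945$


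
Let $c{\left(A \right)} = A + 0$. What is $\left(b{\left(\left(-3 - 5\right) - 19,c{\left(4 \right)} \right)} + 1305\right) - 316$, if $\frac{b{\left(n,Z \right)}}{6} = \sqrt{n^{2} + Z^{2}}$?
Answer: $989 + 6 \sqrt{745} \approx 1152.8$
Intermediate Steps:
$c{\left(A \right)} = A$
$b{\left(n,Z \right)} = 6 \sqrt{Z^{2} + n^{2}}$ ($b{\left(n,Z \right)} = 6 \sqrt{n^{2} + Z^{2}} = 6 \sqrt{Z^{2} + n^{2}}$)
$\left(b{\left(\left(-3 - 5\right) - 19,c{\left(4 \right)} \right)} + 1305\right) - 316 = \left(6 \sqrt{4^{2} + \left(\left(-3 - 5\right) - 19\right)^{2}} + 1305\right) - 316 = \left(6 \sqrt{16 + \left(-8 - 19\right)^{2}} + 1305\right) - 316 = \left(6 \sqrt{16 + \left(-27\right)^{2}} + 1305\right) - 316 = \left(6 \sqrt{16 + 729} + 1305\right) - 316 = \left(6 \sqrt{745} + 1305\right) - 316 = \left(1305 + 6 \sqrt{745}\right) - 316 = 989 + 6 \sqrt{745}$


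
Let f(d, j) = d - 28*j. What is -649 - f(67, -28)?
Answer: -1500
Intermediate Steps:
-649 - f(67, -28) = -649 - (67 - 28*(-28)) = -649 - (67 + 784) = -649 - 1*851 = -649 - 851 = -1500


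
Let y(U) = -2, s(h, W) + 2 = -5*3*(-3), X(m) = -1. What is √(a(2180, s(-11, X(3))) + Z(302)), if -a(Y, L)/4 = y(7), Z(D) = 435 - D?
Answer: √141 ≈ 11.874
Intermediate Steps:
s(h, W) = 43 (s(h, W) = -2 - 5*3*(-3) = -2 - 15*(-3) = -2 + 45 = 43)
a(Y, L) = 8 (a(Y, L) = -4*(-2) = 8)
√(a(2180, s(-11, X(3))) + Z(302)) = √(8 + (435 - 1*302)) = √(8 + (435 - 302)) = √(8 + 133) = √141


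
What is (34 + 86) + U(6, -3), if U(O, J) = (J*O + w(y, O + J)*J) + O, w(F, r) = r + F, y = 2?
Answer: 93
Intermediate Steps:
w(F, r) = F + r
U(O, J) = O + J*O + J*(2 + J + O) (U(O, J) = (J*O + (2 + (O + J))*J) + O = (J*O + (2 + (J + O))*J) + O = (J*O + (2 + J + O)*J) + O = (J*O + J*(2 + J + O)) + O = O + J*O + J*(2 + J + O))
(34 + 86) + U(6, -3) = (34 + 86) + (6 - 3*6 - 3*(2 - 3 + 6)) = 120 + (6 - 18 - 3*5) = 120 + (6 - 18 - 15) = 120 - 27 = 93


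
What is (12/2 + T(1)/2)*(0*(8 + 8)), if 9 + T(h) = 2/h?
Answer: 0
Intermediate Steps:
T(h) = -9 + 2/h
(12/2 + T(1)/2)*(0*(8 + 8)) = (12/2 + (-9 + 2/1)/2)*(0*(8 + 8)) = (12*(1/2) + (-9 + 2*1)*(1/2))*(0*16) = (6 + (-9 + 2)*(1/2))*0 = (6 - 7*1/2)*0 = (6 - 7/2)*0 = (5/2)*0 = 0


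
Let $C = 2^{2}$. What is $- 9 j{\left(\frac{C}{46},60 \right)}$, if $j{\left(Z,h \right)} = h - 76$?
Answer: $144$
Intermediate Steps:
$C = 4$
$j{\left(Z,h \right)} = -76 + h$
$- 9 j{\left(\frac{C}{46},60 \right)} = - 9 \left(-76 + 60\right) = \left(-9\right) \left(-16\right) = 144$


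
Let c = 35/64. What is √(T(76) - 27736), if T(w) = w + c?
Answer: I*√1770205/8 ≈ 166.31*I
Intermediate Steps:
c = 35/64 (c = 35*(1/64) = 35/64 ≈ 0.54688)
T(w) = 35/64 + w (T(w) = w + 35/64 = 35/64 + w)
√(T(76) - 27736) = √((35/64 + 76) - 27736) = √(4899/64 - 27736) = √(-1770205/64) = I*√1770205/8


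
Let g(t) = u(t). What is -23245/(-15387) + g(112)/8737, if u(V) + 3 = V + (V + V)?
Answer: 208215436/134436219 ≈ 1.5488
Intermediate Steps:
u(V) = -3 + 3*V (u(V) = -3 + (V + (V + V)) = -3 + (V + 2*V) = -3 + 3*V)
g(t) = -3 + 3*t
-23245/(-15387) + g(112)/8737 = -23245/(-15387) + (-3 + 3*112)/8737 = -23245*(-1/15387) + (-3 + 336)*(1/8737) = 23245/15387 + 333*(1/8737) = 23245/15387 + 333/8737 = 208215436/134436219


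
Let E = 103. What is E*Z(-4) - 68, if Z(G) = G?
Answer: -480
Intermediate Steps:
E*Z(-4) - 68 = 103*(-4) - 68 = -412 - 68 = -480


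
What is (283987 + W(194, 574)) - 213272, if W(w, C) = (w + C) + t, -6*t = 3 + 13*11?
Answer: 214376/3 ≈ 71459.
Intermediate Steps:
t = -73/3 (t = -(3 + 13*11)/6 = -(3 + 143)/6 = -1/6*146 = -73/3 ≈ -24.333)
W(w, C) = -73/3 + C + w (W(w, C) = (w + C) - 73/3 = (C + w) - 73/3 = -73/3 + C + w)
(283987 + W(194, 574)) - 213272 = (283987 + (-73/3 + 574 + 194)) - 213272 = (283987 + 2231/3) - 213272 = 854192/3 - 213272 = 214376/3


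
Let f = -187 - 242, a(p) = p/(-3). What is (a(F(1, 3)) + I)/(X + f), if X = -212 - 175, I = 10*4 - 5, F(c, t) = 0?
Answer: -35/816 ≈ -0.042892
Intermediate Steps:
a(p) = -p/3 (a(p) = p*(-1/3) = -p/3)
I = 35 (I = 40 - 5 = 35)
X = -387
f = -429
(a(F(1, 3)) + I)/(X + f) = (-1/3*0 + 35)/(-387 - 429) = (0 + 35)/(-816) = 35*(-1/816) = -35/816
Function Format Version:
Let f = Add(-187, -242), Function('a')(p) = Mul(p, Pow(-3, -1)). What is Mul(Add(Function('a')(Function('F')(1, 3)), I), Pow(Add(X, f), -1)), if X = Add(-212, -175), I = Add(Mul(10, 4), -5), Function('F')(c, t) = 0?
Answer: Rational(-35, 816) ≈ -0.042892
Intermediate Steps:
Function('a')(p) = Mul(Rational(-1, 3), p) (Function('a')(p) = Mul(p, Rational(-1, 3)) = Mul(Rational(-1, 3), p))
I = 35 (I = Add(40, -5) = 35)
X = -387
f = -429
Mul(Add(Function('a')(Function('F')(1, 3)), I), Pow(Add(X, f), -1)) = Mul(Add(Mul(Rational(-1, 3), 0), 35), Pow(Add(-387, -429), -1)) = Mul(Add(0, 35), Pow(-816, -1)) = Mul(35, Rational(-1, 816)) = Rational(-35, 816)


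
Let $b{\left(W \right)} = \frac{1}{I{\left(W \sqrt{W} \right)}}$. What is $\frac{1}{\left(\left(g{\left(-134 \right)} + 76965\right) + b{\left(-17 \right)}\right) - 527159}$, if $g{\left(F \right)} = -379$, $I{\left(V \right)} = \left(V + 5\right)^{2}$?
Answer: $\frac{2 \left(- 85 \sqrt{17} + 2444 i\right)}{5 \left(- 440480165 i + 15319482 \sqrt{17}\right)} \approx -2.2194 \cdot 10^{-6} - 2.2204 \cdot 10^{-16} i$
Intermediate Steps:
$I{\left(V \right)} = \left(5 + V\right)^{2}$
$b{\left(W \right)} = \frac{1}{\left(5 + W^{\frac{3}{2}}\right)^{2}}$ ($b{\left(W \right)} = \frac{1}{\left(5 + W \sqrt{W}\right)^{2}} = \frac{1}{\left(5 + W^{\frac{3}{2}}\right)^{2}}$)
$\frac{1}{\left(\left(g{\left(-134 \right)} + 76965\right) + b{\left(-17 \right)}\right) - 527159} = \frac{1}{\left(\left(-379 + 76965\right) + \frac{1}{\left(5 + \left(-17\right)^{\frac{3}{2}}\right)^{2}}\right) - 527159} = \frac{1}{\left(76586 + \frac{1}{\left(5 - 17 i \sqrt{17}\right)^{2}}\right) - 527159} = \frac{1}{-450573 + \frac{1}{\left(5 - 17 i \sqrt{17}\right)^{2}}}$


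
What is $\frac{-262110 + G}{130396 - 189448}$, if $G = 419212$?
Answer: $- \frac{2123}{798} \approx -2.6604$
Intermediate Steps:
$\frac{-262110 + G}{130396 - 189448} = \frac{-262110 + 419212}{130396 - 189448} = \frac{157102}{-59052} = 157102 \left(- \frac{1}{59052}\right) = - \frac{2123}{798}$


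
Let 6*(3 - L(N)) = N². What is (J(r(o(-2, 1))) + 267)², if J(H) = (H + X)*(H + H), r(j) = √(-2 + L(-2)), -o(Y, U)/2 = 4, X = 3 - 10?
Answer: 645397/9 - 22484*√3/9 ≈ 67384.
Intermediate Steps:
L(N) = 3 - N²/6
X = -7
o(Y, U) = -8 (o(Y, U) = -2*4 = -8)
r(j) = √3/3 (r(j) = √(-2 + (3 - ⅙*(-2)²)) = √(-2 + (3 - ⅙*4)) = √(-2 + (3 - ⅔)) = √(-2 + 7/3) = √(⅓) = √3/3)
J(H) = 2*H*(-7 + H) (J(H) = (H - 7)*(H + H) = (-7 + H)*(2*H) = 2*H*(-7 + H))
(J(r(o(-2, 1))) + 267)² = (2*(√3/3)*(-7 + √3/3) + 267)² = (2*√3*(-7 + √3/3)/3 + 267)² = (267 + 2*√3*(-7 + √3/3)/3)²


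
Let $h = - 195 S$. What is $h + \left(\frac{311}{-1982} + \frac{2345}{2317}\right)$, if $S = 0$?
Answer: $\frac{561029}{656042} \approx 0.85517$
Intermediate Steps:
$h = 0$ ($h = \left(-195\right) 0 = 0$)
$h + \left(\frac{311}{-1982} + \frac{2345}{2317}\right) = 0 + \left(\frac{311}{-1982} + \frac{2345}{2317}\right) = 0 + \left(311 \left(- \frac{1}{1982}\right) + 2345 \cdot \frac{1}{2317}\right) = 0 + \left(- \frac{311}{1982} + \frac{335}{331}\right) = 0 + \frac{561029}{656042} = \frac{561029}{656042}$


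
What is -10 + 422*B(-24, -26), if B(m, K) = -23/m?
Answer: 4733/12 ≈ 394.42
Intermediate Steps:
-10 + 422*B(-24, -26) = -10 + 422*(-23/(-24)) = -10 + 422*(-23*(-1/24)) = -10 + 422*(23/24) = -10 + 4853/12 = 4733/12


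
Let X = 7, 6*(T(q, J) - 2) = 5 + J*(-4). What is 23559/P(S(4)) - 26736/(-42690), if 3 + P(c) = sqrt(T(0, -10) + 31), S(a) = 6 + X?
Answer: 111779382/49805 + 23559*sqrt(2)/7 ≈ 7004.0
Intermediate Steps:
T(q, J) = 17/6 - 2*J/3 (T(q, J) = 2 + (5 + J*(-4))/6 = 2 + (5 - 4*J)/6 = 2 + (5/6 - 2*J/3) = 17/6 - 2*J/3)
S(a) = 13 (S(a) = 6 + 7 = 13)
P(c) = -3 + 9*sqrt(2)/2 (P(c) = -3 + sqrt((17/6 - 2/3*(-10)) + 31) = -3 + sqrt((17/6 + 20/3) + 31) = -3 + sqrt(19/2 + 31) = -3 + sqrt(81/2) = -3 + 9*sqrt(2)/2)
23559/P(S(4)) - 26736/(-42690) = 23559/(-3 + 9*sqrt(2)/2) - 26736/(-42690) = 23559/(-3 + 9*sqrt(2)/2) - 26736*(-1/42690) = 23559/(-3 + 9*sqrt(2)/2) + 4456/7115 = 4456/7115 + 23559/(-3 + 9*sqrt(2)/2)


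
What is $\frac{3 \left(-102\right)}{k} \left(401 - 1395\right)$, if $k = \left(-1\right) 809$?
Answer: $- \frac{304164}{809} \approx -375.98$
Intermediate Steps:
$k = -809$
$\frac{3 \left(-102\right)}{k} \left(401 - 1395\right) = \frac{3 \left(-102\right)}{-809} \left(401 - 1395\right) = \left(-306\right) \left(- \frac{1}{809}\right) \left(-994\right) = \frac{306}{809} \left(-994\right) = - \frac{304164}{809}$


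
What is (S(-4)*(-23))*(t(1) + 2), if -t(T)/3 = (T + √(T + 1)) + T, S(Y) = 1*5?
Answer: 460 + 345*√2 ≈ 947.90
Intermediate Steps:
S(Y) = 5
t(T) = -6*T - 3*√(1 + T) (t(T) = -3*((T + √(T + 1)) + T) = -3*((T + √(1 + T)) + T) = -3*(√(1 + T) + 2*T) = -6*T - 3*√(1 + T))
(S(-4)*(-23))*(t(1) + 2) = (5*(-23))*((-6*1 - 3*√(1 + 1)) + 2) = -115*((-6 - 3*√2) + 2) = -115*(-4 - 3*√2) = 460 + 345*√2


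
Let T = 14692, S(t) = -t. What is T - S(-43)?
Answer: 14649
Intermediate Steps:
T - S(-43) = 14692 - (-1)*(-43) = 14692 - 1*43 = 14692 - 43 = 14649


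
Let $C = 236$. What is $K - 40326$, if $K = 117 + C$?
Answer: $-39973$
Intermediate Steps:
$K = 353$ ($K = 117 + 236 = 353$)
$K - 40326 = 353 - 40326 = -39973$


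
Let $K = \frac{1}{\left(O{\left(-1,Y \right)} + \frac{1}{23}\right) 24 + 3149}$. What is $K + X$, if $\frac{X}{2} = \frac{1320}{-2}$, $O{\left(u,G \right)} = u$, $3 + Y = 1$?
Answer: $- \frac{94906657}{71899} \approx -1320.0$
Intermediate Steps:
$Y = -2$ ($Y = -3 + 1 = -2$)
$X = -1320$ ($X = 2 \frac{1320}{-2} = 2 \cdot 1320 \left(- \frac{1}{2}\right) = 2 \left(-660\right) = -1320$)
$K = \frac{23}{71899}$ ($K = \frac{1}{\left(-1 + \frac{1}{23}\right) 24 + 3149} = \frac{1}{\left(- \frac{22}{23}\right) 24 + 3149} = \frac{1}{- \frac{528}{23} + 3149} = \frac{1}{\frac{71899}{23}} = \frac{23}{71899} \approx 0.00031989$)
$K + X = \frac{23}{71899} - 1320 = - \frac{94906657}{71899}$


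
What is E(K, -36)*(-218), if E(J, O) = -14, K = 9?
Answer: 3052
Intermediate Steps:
E(K, -36)*(-218) = -14*(-218) = 3052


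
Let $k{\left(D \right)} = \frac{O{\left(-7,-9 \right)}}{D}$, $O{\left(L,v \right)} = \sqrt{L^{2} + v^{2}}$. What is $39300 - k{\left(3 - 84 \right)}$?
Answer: $39300 + \frac{\sqrt{130}}{81} \approx 39300.0$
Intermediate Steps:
$k{\left(D \right)} = \frac{\sqrt{130}}{D}$ ($k{\left(D \right)} = \frac{\sqrt{\left(-7\right)^{2} + \left(-9\right)^{2}}}{D} = \frac{\sqrt{49 + 81}}{D} = \frac{\sqrt{130}}{D}$)
$39300 - k{\left(3 - 84 \right)} = 39300 - \frac{\sqrt{130}}{3 - 84} = 39300 - \frac{\sqrt{130}}{-81} = 39300 - \sqrt{130} \left(- \frac{1}{81}\right) = 39300 - - \frac{\sqrt{130}}{81} = 39300 + \frac{\sqrt{130}}{81}$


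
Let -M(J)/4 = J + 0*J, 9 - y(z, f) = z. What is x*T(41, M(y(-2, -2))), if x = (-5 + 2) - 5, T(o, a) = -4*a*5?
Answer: -7040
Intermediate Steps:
y(z, f) = 9 - z
M(J) = -4*J (M(J) = -4*(J + 0*J) = -4*(J + 0) = -4*J)
T(o, a) = -20*a
x = -8 (x = -3 - 5 = -8)
x*T(41, M(y(-2, -2))) = -(-160)*(-4*(9 - 1*(-2))) = -(-160)*(-4*(9 + 2)) = -(-160)*(-4*11) = -(-160)*(-44) = -8*880 = -7040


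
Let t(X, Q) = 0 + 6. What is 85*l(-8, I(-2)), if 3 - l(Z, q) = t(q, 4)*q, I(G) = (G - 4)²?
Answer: -18105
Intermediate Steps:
t(X, Q) = 6
I(G) = (-4 + G)²
l(Z, q) = 3 - 6*q
85*l(-8, I(-2)) = 85*(3 - 6*(-4 - 2)²) = 85*(3 - 6*(-6)²) = 85*(3 - 6*36) = 85*(3 - 216) = 85*(-213) = -18105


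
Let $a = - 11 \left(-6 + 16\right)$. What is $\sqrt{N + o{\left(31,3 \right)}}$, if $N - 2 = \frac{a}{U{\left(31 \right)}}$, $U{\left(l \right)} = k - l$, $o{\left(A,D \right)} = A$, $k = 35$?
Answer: $\frac{\sqrt{22}}{2} \approx 2.3452$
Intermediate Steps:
$U{\left(l \right)} = 35 - l$
$a = -110$ ($a = \left(-11\right) 10 = -110$)
$N = - \frac{51}{2}$ ($N = 2 - \frac{110}{35 - 31} = 2 - \frac{110}{4} = 2 - \frac{55}{2} = - \frac{51}{2} \approx -25.5$)
$\sqrt{N + o{\left(31,3 \right)}} = \sqrt{- \frac{51}{2} + 31} = \sqrt{\frac{11}{2}} = \frac{\sqrt{22}}{2}$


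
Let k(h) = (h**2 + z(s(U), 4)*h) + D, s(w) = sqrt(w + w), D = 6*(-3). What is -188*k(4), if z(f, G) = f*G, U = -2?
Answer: 376 - 6016*I ≈ 376.0 - 6016.0*I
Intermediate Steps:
D = -18
s(w) = sqrt(2)*sqrt(w) (s(w) = sqrt(2*w) = sqrt(2)*sqrt(w))
z(f, G) = G*f
k(h) = -18 + h**2 + 8*I*h (k(h) = (h**2 + (4*(sqrt(2)*sqrt(-2)))*h) - 18 = (h**2 + (4*(sqrt(2)*(I*sqrt(2))))*h) - 18 = (h**2 + (4*(2*I))*h) - 18 = (h**2 + (8*I)*h) - 18 = (h**2 + 8*I*h) - 18 = -18 + h**2 + 8*I*h)
-188*k(4) = -188*(-18 + 4**2 + 8*I*4) = -188*(-18 + 16 + 32*I) = -188*(-2 + 32*I) = 376 - 6016*I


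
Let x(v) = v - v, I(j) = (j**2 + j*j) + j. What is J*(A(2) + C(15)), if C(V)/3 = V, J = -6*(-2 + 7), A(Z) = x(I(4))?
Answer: -1350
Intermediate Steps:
I(j) = j + 2*j**2 (I(j) = (j**2 + j**2) + j = 2*j**2 + j = j + 2*j**2)
x(v) = 0
A(Z) = 0
J = -30 (J = -6*5 = -30)
C(V) = 3*V
J*(A(2) + C(15)) = -30*(0 + 3*15) = -30*(0 + 45) = -30*45 = -1350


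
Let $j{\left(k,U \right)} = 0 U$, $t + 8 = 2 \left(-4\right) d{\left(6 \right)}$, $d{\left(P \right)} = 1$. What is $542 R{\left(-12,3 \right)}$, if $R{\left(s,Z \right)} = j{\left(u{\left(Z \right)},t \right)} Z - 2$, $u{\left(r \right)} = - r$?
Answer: $-1084$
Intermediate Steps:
$t = -16$ ($t = -8 + 2 \left(-4\right) 1 = -8 - 8 = -16$)
$j{\left(k,U \right)} = 0$
$R{\left(s,Z \right)} = -2$ ($R{\left(s,Z \right)} = 0 Z - 2 = 0 - 2 = -2$)
$542 R{\left(-12,3 \right)} = 542 \left(-2\right) = -1084$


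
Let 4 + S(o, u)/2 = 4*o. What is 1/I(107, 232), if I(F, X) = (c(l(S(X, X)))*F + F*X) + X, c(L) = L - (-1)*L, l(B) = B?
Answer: 1/420528 ≈ 2.3780e-6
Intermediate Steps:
S(o, u) = -8 + 8*o (S(o, u) = -8 + 2*(4*o) = -8 + 8*o)
c(L) = 2*L (c(L) = L + L = 2*L)
I(F, X) = X + F*X + F*(-16 + 16*X) (I(F, X) = ((2*(-8 + 8*X))*F + F*X) + X = ((-16 + 16*X)*F + F*X) + X = (F*(-16 + 16*X) + F*X) + X = (F*X + F*(-16 + 16*X)) + X = X + F*X + F*(-16 + 16*X))
1/I(107, 232) = 1/(232 - 16*107 + 17*107*232) = 1/(232 - 1712 + 422008) = 1/420528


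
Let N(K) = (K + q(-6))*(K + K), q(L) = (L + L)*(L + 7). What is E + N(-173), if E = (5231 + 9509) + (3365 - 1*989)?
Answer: 81126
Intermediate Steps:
q(L) = 2*L*(7 + L) (q(L) = (2*L)*(7 + L) = 2*L*(7 + L))
N(K) = 2*K*(-12 + K) (N(K) = (K + 2*(-6)*(7 - 6))*(K + K) = (K + 2*(-6)*1)*(2*K) = (K - 12)*(2*K) = (-12 + K)*(2*K) = 2*K*(-12 + K))
E = 17116 (E = 14740 + (3365 - 989) = 14740 + 2376 = 17116)
E + N(-173) = 17116 + 2*(-173)*(-12 - 173) = 17116 + 2*(-173)*(-185) = 17116 + 64010 = 81126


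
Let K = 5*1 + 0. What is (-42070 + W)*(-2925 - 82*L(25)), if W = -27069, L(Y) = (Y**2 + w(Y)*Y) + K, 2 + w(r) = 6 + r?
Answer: 7884265865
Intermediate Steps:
w(r) = 4 + r (w(r) = -2 + (6 + r) = 4 + r)
K = 5 (K = 5 + 0 = 5)
L(Y) = 5 + Y**2 + Y*(4 + Y) (L(Y) = (Y**2 + (4 + Y)*Y) + 5 = (Y**2 + Y*(4 + Y)) + 5 = 5 + Y**2 + Y*(4 + Y))
(-42070 + W)*(-2925 - 82*L(25)) = (-42070 - 27069)*(-2925 - 82*(5 + 25**2 + 25*(4 + 25))) = -69139*(-2925 - 82*(5 + 625 + 25*29)) = -69139*(-2925 - 82*(5 + 625 + 725)) = -69139*(-2925 - 82*1355) = -69139*(-2925 - 111110) = -69139*(-114035) = 7884265865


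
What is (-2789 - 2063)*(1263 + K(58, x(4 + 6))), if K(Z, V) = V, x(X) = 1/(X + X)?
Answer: -30641593/5 ≈ -6.1283e+6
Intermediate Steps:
x(X) = 1/(2*X)
(-2789 - 2063)*(1263 + K(58, x(4 + 6))) = (-2789 - 2063)*(1263 + 1/(2*(4 + 6))) = -4852*(1263 + (½)/10) = -4852*(1263 + (½)*(⅒)) = -4852*(1263 + 1/20) = -4852*25261/20 = -30641593/5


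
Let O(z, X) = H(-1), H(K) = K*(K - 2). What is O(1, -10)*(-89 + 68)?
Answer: -63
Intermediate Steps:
H(K) = K*(-2 + K)
O(z, X) = 3 (O(z, X) = -(-2 - 1) = -1*(-3) = 3)
O(1, -10)*(-89 + 68) = 3*(-89 + 68) = 3*(-21) = -63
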